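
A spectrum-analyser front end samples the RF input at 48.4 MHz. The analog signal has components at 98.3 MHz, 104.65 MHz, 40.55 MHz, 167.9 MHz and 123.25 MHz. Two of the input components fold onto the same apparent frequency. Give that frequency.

7.85 MHz

fs/2 = 24.2 MHz.
98.3 MHz mod fs = 1.5 MHz.
1.5 MHz ≤ fs/2 = 24.2 MHz, appears at 1.5 MHz.
104.65 MHz mod fs = 7.85 MHz.
7.85 MHz ≤ fs/2 = 24.2 MHz, appears at 7.85 MHz.
40.55 MHz > fs/2 = 24.2 MHz, folds to fs − 40.55 MHz = 7.85 MHz.
167.9 MHz mod fs = 22.7 MHz.
22.7 MHz ≤ fs/2 = 24.2 MHz, appears at 22.7 MHz.
123.25 MHz mod fs = 26.45 MHz.
26.45 MHz > fs/2 = 24.2 MHz, folds to fs − 26.45 MHz = 21.95 MHz.
40.55 MHz and 104.65 MHz both map to 7.85 MHz.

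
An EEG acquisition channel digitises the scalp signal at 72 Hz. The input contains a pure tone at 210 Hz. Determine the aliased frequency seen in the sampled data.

6 Hz

210 Hz mod fs = 66 Hz.
66 Hz > fs/2 = 36 Hz, folds to fs − 66 Hz = 6 Hz.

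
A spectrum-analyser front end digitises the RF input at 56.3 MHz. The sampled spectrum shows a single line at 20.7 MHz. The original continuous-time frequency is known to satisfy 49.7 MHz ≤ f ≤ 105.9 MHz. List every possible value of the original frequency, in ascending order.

77 MHz, 91.9 MHz

Frequencies that alias to 20.7 MHz are k·fs ± 20.7 MHz for integer k ≥ 0.
k=0: 20.7 MHz.
k=1: 35.6 MHz, 77 MHz.
k=2: 91.9 MHz, 133.3 MHz.
k=3: 148.2 MHz, 189.6 MHz.
Within [49.7 MHz, 105.9 MHz]: 77 MHz, 91.9 MHz.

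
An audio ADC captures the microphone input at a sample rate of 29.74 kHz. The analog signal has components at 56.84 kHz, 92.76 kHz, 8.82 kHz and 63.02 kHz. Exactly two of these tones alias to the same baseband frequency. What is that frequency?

fs/2 = 14.87 kHz.
56.84 kHz mod fs = 27.1 kHz.
27.1 kHz > fs/2 = 14.87 kHz, folds to fs − 27.1 kHz = 2.64 kHz.
92.76 kHz mod fs = 3.54 kHz.
3.54 kHz ≤ fs/2 = 14.87 kHz, appears at 3.54 kHz.
8.82 kHz ≤ fs/2 = 14.87 kHz, passes unchanged.
63.02 kHz mod fs = 3.54 kHz.
3.54 kHz ≤ fs/2 = 14.87 kHz, appears at 3.54 kHz.
63.02 kHz and 92.76 kHz both map to 3.54 kHz.

3.54 kHz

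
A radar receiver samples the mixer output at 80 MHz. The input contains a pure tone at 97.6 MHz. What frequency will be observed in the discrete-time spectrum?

17.6 MHz

97.6 MHz mod fs = 17.6 MHz.
17.6 MHz ≤ fs/2 = 40 MHz, appears at 17.6 MHz.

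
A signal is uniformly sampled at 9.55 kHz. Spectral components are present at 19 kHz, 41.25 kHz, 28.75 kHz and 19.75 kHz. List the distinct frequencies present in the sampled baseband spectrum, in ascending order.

0.1 kHz, 0.65 kHz, 3.05 kHz

fs/2 = 4.775 kHz.
19 kHz mod fs = 9.45 kHz.
9.45 kHz > fs/2 = 4.775 kHz, folds to fs − 9.45 kHz = 0.1 kHz.
41.25 kHz mod fs = 3.05 kHz.
3.05 kHz ≤ fs/2 = 4.775 kHz, appears at 3.05 kHz.
28.75 kHz mod fs = 0.1 kHz.
0.1 kHz ≤ fs/2 = 4.775 kHz, appears at 0.1 kHz.
19.75 kHz mod fs = 0.65 kHz.
0.65 kHz ≤ fs/2 = 4.775 kHz, appears at 0.65 kHz.
Distinct values: {0.1 kHz, 0.65 kHz, 3.05 kHz}.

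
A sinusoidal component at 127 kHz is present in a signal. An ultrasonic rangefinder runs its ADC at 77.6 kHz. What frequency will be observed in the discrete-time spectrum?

28.2 kHz

127 kHz mod fs = 49.4 kHz.
49.4 kHz > fs/2 = 38.8 kHz, folds to fs − 49.4 kHz = 28.2 kHz.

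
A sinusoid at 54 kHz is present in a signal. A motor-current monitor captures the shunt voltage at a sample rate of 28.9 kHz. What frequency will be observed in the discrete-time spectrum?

3.8 kHz

54 kHz mod fs = 25.1 kHz.
25.1 kHz > fs/2 = 14.45 kHz, folds to fs − 25.1 kHz = 3.8 kHz.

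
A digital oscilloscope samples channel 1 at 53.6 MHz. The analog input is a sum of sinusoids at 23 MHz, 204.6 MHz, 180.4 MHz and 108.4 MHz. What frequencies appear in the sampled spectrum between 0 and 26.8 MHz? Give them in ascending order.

fs/2 = 26.8 MHz.
23 MHz ≤ fs/2 = 26.8 MHz, passes unchanged.
204.6 MHz mod fs = 43.8 MHz.
43.8 MHz > fs/2 = 26.8 MHz, folds to fs − 43.8 MHz = 9.8 MHz.
180.4 MHz mod fs = 19.6 MHz.
19.6 MHz ≤ fs/2 = 26.8 MHz, appears at 19.6 MHz.
108.4 MHz mod fs = 1.2 MHz.
1.2 MHz ≤ fs/2 = 26.8 MHz, appears at 1.2 MHz.
Distinct values: {1.2 MHz, 9.8 MHz, 19.6 MHz, 23 MHz}.

1.2 MHz, 9.8 MHz, 19.6 MHz, 23 MHz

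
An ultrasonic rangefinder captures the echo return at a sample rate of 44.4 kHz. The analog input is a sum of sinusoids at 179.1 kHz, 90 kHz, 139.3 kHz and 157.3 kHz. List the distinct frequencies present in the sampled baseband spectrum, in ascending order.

fs/2 = 22.2 kHz.
179.1 kHz mod fs = 1.5 kHz.
1.5 kHz ≤ fs/2 = 22.2 kHz, appears at 1.5 kHz.
90 kHz mod fs = 1.2 kHz.
1.2 kHz ≤ fs/2 = 22.2 kHz, appears at 1.2 kHz.
139.3 kHz mod fs = 6.1 kHz.
6.1 kHz ≤ fs/2 = 22.2 kHz, appears at 6.1 kHz.
157.3 kHz mod fs = 24.1 kHz.
24.1 kHz > fs/2 = 22.2 kHz, folds to fs − 24.1 kHz = 20.3 kHz.
Distinct values: {1.2 kHz, 1.5 kHz, 6.1 kHz, 20.3 kHz}.

1.2 kHz, 1.5 kHz, 6.1 kHz, 20.3 kHz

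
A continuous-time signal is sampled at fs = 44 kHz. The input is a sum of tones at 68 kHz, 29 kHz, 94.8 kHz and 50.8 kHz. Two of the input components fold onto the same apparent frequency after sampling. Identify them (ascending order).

50.8 kHz, 94.8 kHz

fs/2 = 22 kHz.
68 kHz mod fs = 24 kHz.
24 kHz > fs/2 = 22 kHz, folds to fs − 24 kHz = 20 kHz.
29 kHz > fs/2 = 22 kHz, folds to fs − 29 kHz = 15 kHz.
94.8 kHz mod fs = 6.8 kHz.
6.8 kHz ≤ fs/2 = 22 kHz, appears at 6.8 kHz.
50.8 kHz mod fs = 6.8 kHz.
6.8 kHz ≤ fs/2 = 22 kHz, appears at 6.8 kHz.
50.8 kHz and 94.8 kHz both map to 6.8 kHz.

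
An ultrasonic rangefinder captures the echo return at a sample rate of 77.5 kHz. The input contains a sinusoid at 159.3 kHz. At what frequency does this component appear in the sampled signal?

4.3 kHz

159.3 kHz mod fs = 4.3 kHz.
4.3 kHz ≤ fs/2 = 38.75 kHz, appears at 4.3 kHz.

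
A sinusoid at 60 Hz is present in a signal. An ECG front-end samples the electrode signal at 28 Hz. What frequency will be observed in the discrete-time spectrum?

4 Hz

60 Hz mod fs = 4 Hz.
4 Hz ≤ fs/2 = 14 Hz, appears at 4 Hz.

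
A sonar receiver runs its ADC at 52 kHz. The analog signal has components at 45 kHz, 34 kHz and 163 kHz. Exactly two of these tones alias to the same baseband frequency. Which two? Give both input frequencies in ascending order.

fs/2 = 26 kHz.
45 kHz > fs/2 = 26 kHz, folds to fs − 45 kHz = 7 kHz.
34 kHz > fs/2 = 26 kHz, folds to fs − 34 kHz = 18 kHz.
163 kHz mod fs = 7 kHz.
7 kHz ≤ fs/2 = 26 kHz, appears at 7 kHz.
45 kHz and 163 kHz both map to 7 kHz.

45 kHz, 163 kHz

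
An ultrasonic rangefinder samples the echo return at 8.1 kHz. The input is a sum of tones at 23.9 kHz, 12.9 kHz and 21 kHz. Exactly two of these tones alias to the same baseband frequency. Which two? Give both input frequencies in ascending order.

12.9 kHz, 21 kHz

fs/2 = 4.05 kHz.
23.9 kHz mod fs = 7.7 kHz.
7.7 kHz > fs/2 = 4.05 kHz, folds to fs − 7.7 kHz = 0.4 kHz.
12.9 kHz mod fs = 4.8 kHz.
4.8 kHz > fs/2 = 4.05 kHz, folds to fs − 4.8 kHz = 3.3 kHz.
21 kHz mod fs = 4.8 kHz.
4.8 kHz > fs/2 = 4.05 kHz, folds to fs − 4.8 kHz = 3.3 kHz.
12.9 kHz and 21 kHz both map to 3.3 kHz.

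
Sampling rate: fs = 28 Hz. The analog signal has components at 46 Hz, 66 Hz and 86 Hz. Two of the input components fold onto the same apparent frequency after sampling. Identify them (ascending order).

46 Hz, 66 Hz

fs/2 = 14 Hz.
46 Hz mod fs = 18 Hz.
18 Hz > fs/2 = 14 Hz, folds to fs − 18 Hz = 10 Hz.
66 Hz mod fs = 10 Hz.
10 Hz ≤ fs/2 = 14 Hz, appears at 10 Hz.
86 Hz mod fs = 2 Hz.
2 Hz ≤ fs/2 = 14 Hz, appears at 2 Hz.
46 Hz and 66 Hz both map to 10 Hz.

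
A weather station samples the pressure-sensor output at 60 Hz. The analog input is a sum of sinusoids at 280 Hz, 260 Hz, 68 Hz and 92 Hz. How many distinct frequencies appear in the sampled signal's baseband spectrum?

3

fs/2 = 30 Hz.
280 Hz mod fs = 40 Hz.
40 Hz > fs/2 = 30 Hz, folds to fs − 40 Hz = 20 Hz.
260 Hz mod fs = 20 Hz.
20 Hz ≤ fs/2 = 30 Hz, appears at 20 Hz.
68 Hz mod fs = 8 Hz.
8 Hz ≤ fs/2 = 30 Hz, appears at 8 Hz.
92 Hz mod fs = 32 Hz.
32 Hz > fs/2 = 30 Hz, folds to fs − 32 Hz = 28 Hz.
Distinct values: {8 Hz, 20 Hz, 28 Hz} → 3.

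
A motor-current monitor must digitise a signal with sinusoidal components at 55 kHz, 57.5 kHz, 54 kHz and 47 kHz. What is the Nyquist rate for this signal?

115 kHz

Highest-frequency component: 57.5 kHz.
Nyquist rate = 2 × 57.5 kHz = 115 kHz.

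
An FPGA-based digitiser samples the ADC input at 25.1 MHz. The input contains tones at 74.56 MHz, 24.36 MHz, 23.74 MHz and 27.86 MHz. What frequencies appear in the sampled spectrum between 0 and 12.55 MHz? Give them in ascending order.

0.74 MHz, 1.36 MHz, 2.76 MHz

fs/2 = 12.55 MHz.
74.56 MHz mod fs = 24.36 MHz.
24.36 MHz > fs/2 = 12.55 MHz, folds to fs − 24.36 MHz = 0.74 MHz.
24.36 MHz > fs/2 = 12.55 MHz, folds to fs − 24.36 MHz = 0.74 MHz.
23.74 MHz > fs/2 = 12.55 MHz, folds to fs − 23.74 MHz = 1.36 MHz.
27.86 MHz mod fs = 2.76 MHz.
2.76 MHz ≤ fs/2 = 12.55 MHz, appears at 2.76 MHz.
Distinct values: {0.74 MHz, 1.36 MHz, 2.76 MHz}.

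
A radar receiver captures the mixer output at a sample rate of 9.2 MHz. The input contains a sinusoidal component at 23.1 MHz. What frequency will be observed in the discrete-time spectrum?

23.1 MHz mod fs = 4.7 MHz.
4.7 MHz > fs/2 = 4.6 MHz, folds to fs − 4.7 MHz = 4.5 MHz.

4.5 MHz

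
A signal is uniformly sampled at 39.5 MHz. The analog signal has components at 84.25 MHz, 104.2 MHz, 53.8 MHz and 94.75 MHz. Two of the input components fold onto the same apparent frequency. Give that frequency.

fs/2 = 19.75 MHz.
84.25 MHz mod fs = 5.25 MHz.
5.25 MHz ≤ fs/2 = 19.75 MHz, appears at 5.25 MHz.
104.2 MHz mod fs = 25.2 MHz.
25.2 MHz > fs/2 = 19.75 MHz, folds to fs − 25.2 MHz = 14.3 MHz.
53.8 MHz mod fs = 14.3 MHz.
14.3 MHz ≤ fs/2 = 19.75 MHz, appears at 14.3 MHz.
94.75 MHz mod fs = 15.75 MHz.
15.75 MHz ≤ fs/2 = 19.75 MHz, appears at 15.75 MHz.
53.8 MHz and 104.2 MHz both map to 14.3 MHz.

14.3 MHz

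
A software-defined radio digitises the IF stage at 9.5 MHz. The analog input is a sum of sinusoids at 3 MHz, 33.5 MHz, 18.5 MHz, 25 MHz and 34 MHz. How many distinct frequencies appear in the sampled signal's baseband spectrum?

fs/2 = 4.75 MHz.
3 MHz ≤ fs/2 = 4.75 MHz, passes unchanged.
33.5 MHz mod fs = 5 MHz.
5 MHz > fs/2 = 4.75 MHz, folds to fs − 5 MHz = 4.5 MHz.
18.5 MHz mod fs = 9 MHz.
9 MHz > fs/2 = 4.75 MHz, folds to fs − 9 MHz = 0.5 MHz.
25 MHz mod fs = 6 MHz.
6 MHz > fs/2 = 4.75 MHz, folds to fs − 6 MHz = 3.5 MHz.
34 MHz mod fs = 5.5 MHz.
5.5 MHz > fs/2 = 4.75 MHz, folds to fs − 5.5 MHz = 4 MHz.
Distinct values: {0.5 MHz, 3 MHz, 3.5 MHz, 4 MHz, 4.5 MHz} → 5.

5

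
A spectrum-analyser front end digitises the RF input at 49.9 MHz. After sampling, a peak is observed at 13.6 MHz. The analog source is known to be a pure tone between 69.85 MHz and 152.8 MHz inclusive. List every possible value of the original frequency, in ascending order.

86.2 MHz, 113.4 MHz, 136.1 MHz

Frequencies that alias to 13.6 MHz are k·fs ± 13.6 MHz for integer k ≥ 0.
k=0: 13.6 MHz.
k=1: 36.3 MHz, 63.5 MHz.
k=2: 86.2 MHz, 113.4 MHz.
k=3: 136.1 MHz, 163.3 MHz.
k=4: 186 MHz, 213.2 MHz.
Within [69.85 MHz, 152.8 MHz]: 86.2 MHz, 113.4 MHz, 136.1 MHz.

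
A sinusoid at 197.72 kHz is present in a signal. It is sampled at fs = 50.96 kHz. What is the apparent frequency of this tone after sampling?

6.12 kHz

197.72 kHz mod fs = 44.84 kHz.
44.84 kHz > fs/2 = 25.48 kHz, folds to fs − 44.84 kHz = 6.12 kHz.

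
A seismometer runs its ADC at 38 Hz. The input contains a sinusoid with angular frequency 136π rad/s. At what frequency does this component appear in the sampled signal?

ω = 136π rad/s → f = ω/(2π) = 68 Hz.
68 Hz mod fs = 30 Hz.
30 Hz > fs/2 = 19 Hz, folds to fs − 30 Hz = 8 Hz.

8 Hz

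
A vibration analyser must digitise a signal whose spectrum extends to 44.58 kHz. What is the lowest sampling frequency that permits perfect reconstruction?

89.16 kHz

Nyquist rate = 2 × 44.58 kHz = 89.16 kHz.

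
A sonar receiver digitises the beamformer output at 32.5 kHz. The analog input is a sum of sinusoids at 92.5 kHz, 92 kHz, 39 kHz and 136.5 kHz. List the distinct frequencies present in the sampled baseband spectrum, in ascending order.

fs/2 = 16.25 kHz.
92.5 kHz mod fs = 27.5 kHz.
27.5 kHz > fs/2 = 16.25 kHz, folds to fs − 27.5 kHz = 5 kHz.
92 kHz mod fs = 27 kHz.
27 kHz > fs/2 = 16.25 kHz, folds to fs − 27 kHz = 5.5 kHz.
39 kHz mod fs = 6.5 kHz.
6.5 kHz ≤ fs/2 = 16.25 kHz, appears at 6.5 kHz.
136.5 kHz mod fs = 6.5 kHz.
6.5 kHz ≤ fs/2 = 16.25 kHz, appears at 6.5 kHz.
Distinct values: {5 kHz, 5.5 kHz, 6.5 kHz}.

5 kHz, 5.5 kHz, 6.5 kHz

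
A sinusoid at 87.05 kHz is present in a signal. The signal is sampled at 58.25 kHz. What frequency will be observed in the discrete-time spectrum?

28.8 kHz

87.05 kHz mod fs = 28.8 kHz.
28.8 kHz ≤ fs/2 = 29.125 kHz, appears at 28.8 kHz.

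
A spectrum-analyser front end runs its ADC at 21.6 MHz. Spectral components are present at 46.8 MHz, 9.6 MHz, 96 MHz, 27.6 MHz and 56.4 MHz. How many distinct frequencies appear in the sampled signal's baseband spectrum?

4

fs/2 = 10.8 MHz.
46.8 MHz mod fs = 3.6 MHz.
3.6 MHz ≤ fs/2 = 10.8 MHz, appears at 3.6 MHz.
9.6 MHz ≤ fs/2 = 10.8 MHz, passes unchanged.
96 MHz mod fs = 9.6 MHz.
9.6 MHz ≤ fs/2 = 10.8 MHz, appears at 9.6 MHz.
27.6 MHz mod fs = 6 MHz.
6 MHz ≤ fs/2 = 10.8 MHz, appears at 6 MHz.
56.4 MHz mod fs = 13.2 MHz.
13.2 MHz > fs/2 = 10.8 MHz, folds to fs − 13.2 MHz = 8.4 MHz.
Distinct values: {3.6 MHz, 6 MHz, 8.4 MHz, 9.6 MHz} → 4.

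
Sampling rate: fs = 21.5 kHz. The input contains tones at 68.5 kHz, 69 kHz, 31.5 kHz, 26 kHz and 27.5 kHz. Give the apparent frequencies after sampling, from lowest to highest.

fs/2 = 10.75 kHz.
68.5 kHz mod fs = 4 kHz.
4 kHz ≤ fs/2 = 10.75 kHz, appears at 4 kHz.
69 kHz mod fs = 4.5 kHz.
4.5 kHz ≤ fs/2 = 10.75 kHz, appears at 4.5 kHz.
31.5 kHz mod fs = 10 kHz.
10 kHz ≤ fs/2 = 10.75 kHz, appears at 10 kHz.
26 kHz mod fs = 4.5 kHz.
4.5 kHz ≤ fs/2 = 10.75 kHz, appears at 4.5 kHz.
27.5 kHz mod fs = 6 kHz.
6 kHz ≤ fs/2 = 10.75 kHz, appears at 6 kHz.
Distinct values: {4 kHz, 4.5 kHz, 6 kHz, 10 kHz}.

4 kHz, 4.5 kHz, 6 kHz, 10 kHz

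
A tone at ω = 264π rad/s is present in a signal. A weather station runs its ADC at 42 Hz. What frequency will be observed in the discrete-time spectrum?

ω = 264π rad/s → f = ω/(2π) = 132 Hz.
132 Hz mod fs = 6 Hz.
6 Hz ≤ fs/2 = 21 Hz, appears at 6 Hz.

6 Hz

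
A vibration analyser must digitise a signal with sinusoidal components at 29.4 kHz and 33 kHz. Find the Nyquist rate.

Highest-frequency component: 33 kHz.
Nyquist rate = 2 × 33 kHz = 66 kHz.

66 kHz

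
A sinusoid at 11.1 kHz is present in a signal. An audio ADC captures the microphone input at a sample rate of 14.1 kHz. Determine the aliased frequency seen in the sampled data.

11.1 kHz > fs/2 = 7.05 kHz, folds to fs − 11.1 kHz = 3 kHz.

3 kHz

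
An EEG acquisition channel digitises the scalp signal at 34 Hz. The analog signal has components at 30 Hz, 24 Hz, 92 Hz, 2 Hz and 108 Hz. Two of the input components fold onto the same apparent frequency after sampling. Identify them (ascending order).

fs/2 = 17 Hz.
30 Hz > fs/2 = 17 Hz, folds to fs − 30 Hz = 4 Hz.
24 Hz > fs/2 = 17 Hz, folds to fs − 24 Hz = 10 Hz.
92 Hz mod fs = 24 Hz.
24 Hz > fs/2 = 17 Hz, folds to fs − 24 Hz = 10 Hz.
2 Hz ≤ fs/2 = 17 Hz, passes unchanged.
108 Hz mod fs = 6 Hz.
6 Hz ≤ fs/2 = 17 Hz, appears at 6 Hz.
24 Hz and 92 Hz both map to 10 Hz.

24 Hz, 92 Hz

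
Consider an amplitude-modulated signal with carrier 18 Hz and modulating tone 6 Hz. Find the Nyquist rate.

48 Hz

AM sidebands sit at fc ± fm = 12 Hz and 24 Hz.
Highest-frequency component: 24 Hz.
Nyquist rate = 2 × 24 Hz = 48 Hz.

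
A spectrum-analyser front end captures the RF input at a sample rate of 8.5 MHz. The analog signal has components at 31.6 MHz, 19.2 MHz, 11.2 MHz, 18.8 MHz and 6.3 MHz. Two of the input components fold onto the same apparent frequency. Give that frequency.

2.2 MHz

fs/2 = 4.25 MHz.
31.6 MHz mod fs = 6.1 MHz.
6.1 MHz > fs/2 = 4.25 MHz, folds to fs − 6.1 MHz = 2.4 MHz.
19.2 MHz mod fs = 2.2 MHz.
2.2 MHz ≤ fs/2 = 4.25 MHz, appears at 2.2 MHz.
11.2 MHz mod fs = 2.7 MHz.
2.7 MHz ≤ fs/2 = 4.25 MHz, appears at 2.7 MHz.
18.8 MHz mod fs = 1.8 MHz.
1.8 MHz ≤ fs/2 = 4.25 MHz, appears at 1.8 MHz.
6.3 MHz > fs/2 = 4.25 MHz, folds to fs − 6.3 MHz = 2.2 MHz.
6.3 MHz and 19.2 MHz both map to 2.2 MHz.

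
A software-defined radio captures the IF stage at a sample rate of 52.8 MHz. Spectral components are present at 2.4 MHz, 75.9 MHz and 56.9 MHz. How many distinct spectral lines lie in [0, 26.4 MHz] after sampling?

3

fs/2 = 26.4 MHz.
2.4 MHz ≤ fs/2 = 26.4 MHz, passes unchanged.
75.9 MHz mod fs = 23.1 MHz.
23.1 MHz ≤ fs/2 = 26.4 MHz, appears at 23.1 MHz.
56.9 MHz mod fs = 4.1 MHz.
4.1 MHz ≤ fs/2 = 26.4 MHz, appears at 4.1 MHz.
Distinct values: {2.4 MHz, 4.1 MHz, 23.1 MHz} → 3.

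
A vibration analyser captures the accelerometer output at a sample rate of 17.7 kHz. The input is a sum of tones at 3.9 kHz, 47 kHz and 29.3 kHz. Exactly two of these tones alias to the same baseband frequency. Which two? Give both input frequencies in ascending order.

29.3 kHz, 47 kHz

fs/2 = 8.85 kHz.
3.9 kHz ≤ fs/2 = 8.85 kHz, passes unchanged.
47 kHz mod fs = 11.6 kHz.
11.6 kHz > fs/2 = 8.85 kHz, folds to fs − 11.6 kHz = 6.1 kHz.
29.3 kHz mod fs = 11.6 kHz.
11.6 kHz > fs/2 = 8.85 kHz, folds to fs − 11.6 kHz = 6.1 kHz.
29.3 kHz and 47 kHz both map to 6.1 kHz.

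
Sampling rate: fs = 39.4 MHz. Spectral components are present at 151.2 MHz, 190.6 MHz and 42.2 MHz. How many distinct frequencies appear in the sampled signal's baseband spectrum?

2

fs/2 = 19.7 MHz.
151.2 MHz mod fs = 33 MHz.
33 MHz > fs/2 = 19.7 MHz, folds to fs − 33 MHz = 6.4 MHz.
190.6 MHz mod fs = 33 MHz.
33 MHz > fs/2 = 19.7 MHz, folds to fs − 33 MHz = 6.4 MHz.
42.2 MHz mod fs = 2.8 MHz.
2.8 MHz ≤ fs/2 = 19.7 MHz, appears at 2.8 MHz.
Distinct values: {2.8 MHz, 6.4 MHz} → 2.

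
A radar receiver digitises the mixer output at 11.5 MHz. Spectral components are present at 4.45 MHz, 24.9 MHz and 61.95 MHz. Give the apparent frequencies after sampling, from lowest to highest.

fs/2 = 5.75 MHz.
4.45 MHz ≤ fs/2 = 5.75 MHz, passes unchanged.
24.9 MHz mod fs = 1.9 MHz.
1.9 MHz ≤ fs/2 = 5.75 MHz, appears at 1.9 MHz.
61.95 MHz mod fs = 4.45 MHz.
4.45 MHz ≤ fs/2 = 5.75 MHz, appears at 4.45 MHz.
Distinct values: {1.9 MHz, 4.45 MHz}.

1.9 MHz, 4.45 MHz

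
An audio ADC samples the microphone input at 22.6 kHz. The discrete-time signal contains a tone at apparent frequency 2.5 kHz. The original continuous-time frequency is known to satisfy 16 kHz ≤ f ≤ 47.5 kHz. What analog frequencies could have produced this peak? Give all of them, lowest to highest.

20.1 kHz, 25.1 kHz, 42.7 kHz

Frequencies that alias to 2.5 kHz are k·fs ± 2.5 kHz for integer k ≥ 0.
k=0: 2.5 kHz.
k=1: 20.1 kHz, 25.1 kHz.
k=2: 42.7 kHz, 47.7 kHz.
k=3: 65.3 kHz, 70.3 kHz.
Within [16 kHz, 47.5 kHz]: 20.1 kHz, 25.1 kHz, 42.7 kHz.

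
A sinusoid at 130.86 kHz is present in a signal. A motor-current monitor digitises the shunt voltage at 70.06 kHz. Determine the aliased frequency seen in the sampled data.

130.86 kHz mod fs = 60.8 kHz.
60.8 kHz > fs/2 = 35.03 kHz, folds to fs − 60.8 kHz = 9.26 kHz.

9.26 kHz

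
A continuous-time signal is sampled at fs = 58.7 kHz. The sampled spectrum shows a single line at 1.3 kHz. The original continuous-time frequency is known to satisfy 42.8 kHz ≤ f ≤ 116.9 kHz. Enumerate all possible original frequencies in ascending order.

57.4 kHz, 60 kHz, 116.1 kHz

Frequencies that alias to 1.3 kHz are k·fs ± 1.3 kHz for integer k ≥ 0.
k=0: 1.3 kHz.
k=1: 57.4 kHz, 60 kHz.
k=2: 116.1 kHz, 118.7 kHz.
k=3: 174.8 kHz, 177.4 kHz.
Within [42.8 kHz, 116.9 kHz]: 57.4 kHz, 60 kHz, 116.1 kHz.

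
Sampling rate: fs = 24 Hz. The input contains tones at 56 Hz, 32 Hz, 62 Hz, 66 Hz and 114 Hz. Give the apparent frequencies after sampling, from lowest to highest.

fs/2 = 12 Hz.
56 Hz mod fs = 8 Hz.
8 Hz ≤ fs/2 = 12 Hz, appears at 8 Hz.
32 Hz mod fs = 8 Hz.
8 Hz ≤ fs/2 = 12 Hz, appears at 8 Hz.
62 Hz mod fs = 14 Hz.
14 Hz > fs/2 = 12 Hz, folds to fs − 14 Hz = 10 Hz.
66 Hz mod fs = 18 Hz.
18 Hz > fs/2 = 12 Hz, folds to fs − 18 Hz = 6 Hz.
114 Hz mod fs = 18 Hz.
18 Hz > fs/2 = 12 Hz, folds to fs − 18 Hz = 6 Hz.
Distinct values: {6 Hz, 8 Hz, 10 Hz}.

6 Hz, 8 Hz, 10 Hz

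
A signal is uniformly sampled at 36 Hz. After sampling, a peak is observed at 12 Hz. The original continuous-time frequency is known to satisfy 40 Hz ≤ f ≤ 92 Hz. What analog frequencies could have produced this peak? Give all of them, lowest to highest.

48 Hz, 60 Hz, 84 Hz

Frequencies that alias to 12 Hz are k·fs ± 12 Hz for integer k ≥ 0.
k=0: 12 Hz.
k=1: 24 Hz, 48 Hz.
k=2: 60 Hz, 84 Hz.
k=3: 96 Hz, 120 Hz.
Within [40 Hz, 92 Hz]: 48 Hz, 60 Hz, 84 Hz.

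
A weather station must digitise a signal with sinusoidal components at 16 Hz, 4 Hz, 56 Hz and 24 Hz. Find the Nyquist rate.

112 Hz

Highest-frequency component: 56 Hz.
Nyquist rate = 2 × 56 Hz = 112 Hz.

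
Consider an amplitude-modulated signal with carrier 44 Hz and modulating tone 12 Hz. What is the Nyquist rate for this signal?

AM sidebands sit at fc ± fm = 32 Hz and 56 Hz.
Highest-frequency component: 56 Hz.
Nyquist rate = 2 × 56 Hz = 112 Hz.

112 Hz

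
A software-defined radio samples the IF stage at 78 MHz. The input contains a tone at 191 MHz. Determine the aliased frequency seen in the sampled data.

191 MHz mod fs = 35 MHz.
35 MHz ≤ fs/2 = 39 MHz, appears at 35 MHz.

35 MHz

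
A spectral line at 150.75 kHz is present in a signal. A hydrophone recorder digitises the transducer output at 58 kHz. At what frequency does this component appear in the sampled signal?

150.75 kHz mod fs = 34.75 kHz.
34.75 kHz > fs/2 = 29 kHz, folds to fs − 34.75 kHz = 23.25 kHz.

23.25 kHz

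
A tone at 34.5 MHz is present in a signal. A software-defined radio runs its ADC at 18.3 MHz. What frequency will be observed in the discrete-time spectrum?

34.5 MHz mod fs = 16.2 MHz.
16.2 MHz > fs/2 = 9.15 MHz, folds to fs − 16.2 MHz = 2.1 MHz.

2.1 MHz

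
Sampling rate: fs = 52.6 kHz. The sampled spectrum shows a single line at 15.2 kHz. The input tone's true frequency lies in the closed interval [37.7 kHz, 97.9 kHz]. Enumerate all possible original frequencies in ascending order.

67.8 kHz, 90 kHz

Frequencies that alias to 15.2 kHz are k·fs ± 15.2 kHz for integer k ≥ 0.
k=0: 15.2 kHz.
k=1: 37.4 kHz, 67.8 kHz.
k=2: 90 kHz, 120.4 kHz.
k=3: 142.6 kHz, 173 kHz.
Within [37.7 kHz, 97.9 kHz]: 67.8 kHz, 90 kHz.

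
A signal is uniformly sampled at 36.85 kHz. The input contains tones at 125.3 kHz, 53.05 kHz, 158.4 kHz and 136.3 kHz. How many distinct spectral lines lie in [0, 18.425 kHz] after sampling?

fs/2 = 18.425 kHz.
125.3 kHz mod fs = 14.75 kHz.
14.75 kHz ≤ fs/2 = 18.425 kHz, appears at 14.75 kHz.
53.05 kHz mod fs = 16.2 kHz.
16.2 kHz ≤ fs/2 = 18.425 kHz, appears at 16.2 kHz.
158.4 kHz mod fs = 11 kHz.
11 kHz ≤ fs/2 = 18.425 kHz, appears at 11 kHz.
136.3 kHz mod fs = 25.75 kHz.
25.75 kHz > fs/2 = 18.425 kHz, folds to fs − 25.75 kHz = 11.1 kHz.
Distinct values: {11 kHz, 11.1 kHz, 14.75 kHz, 16.2 kHz} → 4.

4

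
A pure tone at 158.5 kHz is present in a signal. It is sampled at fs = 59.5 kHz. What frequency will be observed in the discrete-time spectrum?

20 kHz

158.5 kHz mod fs = 39.5 kHz.
39.5 kHz > fs/2 = 29.75 kHz, folds to fs − 39.5 kHz = 20 kHz.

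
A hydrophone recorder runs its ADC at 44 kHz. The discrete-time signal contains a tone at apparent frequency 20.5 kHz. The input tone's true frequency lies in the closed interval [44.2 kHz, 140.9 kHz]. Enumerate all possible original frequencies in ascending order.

Frequencies that alias to 20.5 kHz are k·fs ± 20.5 kHz for integer k ≥ 0.
k=0: 20.5 kHz.
k=1: 23.5 kHz, 64.5 kHz.
k=2: 67.5 kHz, 108.5 kHz.
k=3: 111.5 kHz, 152.5 kHz.
k=4: 155.5 kHz, 196.5 kHz.
Within [44.2 kHz, 140.9 kHz]: 64.5 kHz, 67.5 kHz, 108.5 kHz, 111.5 kHz.

64.5 kHz, 67.5 kHz, 108.5 kHz, 111.5 kHz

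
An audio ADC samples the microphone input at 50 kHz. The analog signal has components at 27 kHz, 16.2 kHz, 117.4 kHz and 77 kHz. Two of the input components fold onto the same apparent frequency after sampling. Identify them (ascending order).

27 kHz, 77 kHz

fs/2 = 25 kHz.
27 kHz > fs/2 = 25 kHz, folds to fs − 27 kHz = 23 kHz.
16.2 kHz ≤ fs/2 = 25 kHz, passes unchanged.
117.4 kHz mod fs = 17.4 kHz.
17.4 kHz ≤ fs/2 = 25 kHz, appears at 17.4 kHz.
77 kHz mod fs = 27 kHz.
27 kHz > fs/2 = 25 kHz, folds to fs − 27 kHz = 23 kHz.
27 kHz and 77 kHz both map to 23 kHz.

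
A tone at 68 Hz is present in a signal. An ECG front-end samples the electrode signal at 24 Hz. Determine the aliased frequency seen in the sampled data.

68 Hz mod fs = 20 Hz.
20 Hz > fs/2 = 12 Hz, folds to fs − 20 Hz = 4 Hz.

4 Hz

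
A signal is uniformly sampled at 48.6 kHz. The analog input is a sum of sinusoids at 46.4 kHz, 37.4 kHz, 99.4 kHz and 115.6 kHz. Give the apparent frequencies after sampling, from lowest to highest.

2.2 kHz, 11.2 kHz, 18.4 kHz

fs/2 = 24.3 kHz.
46.4 kHz > fs/2 = 24.3 kHz, folds to fs − 46.4 kHz = 2.2 kHz.
37.4 kHz > fs/2 = 24.3 kHz, folds to fs − 37.4 kHz = 11.2 kHz.
99.4 kHz mod fs = 2.2 kHz.
2.2 kHz ≤ fs/2 = 24.3 kHz, appears at 2.2 kHz.
115.6 kHz mod fs = 18.4 kHz.
18.4 kHz ≤ fs/2 = 24.3 kHz, appears at 18.4 kHz.
Distinct values: {2.2 kHz, 11.2 kHz, 18.4 kHz}.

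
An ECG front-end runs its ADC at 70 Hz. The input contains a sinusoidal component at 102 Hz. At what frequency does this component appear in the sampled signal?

32 Hz

102 Hz mod fs = 32 Hz.
32 Hz ≤ fs/2 = 35 Hz, appears at 32 Hz.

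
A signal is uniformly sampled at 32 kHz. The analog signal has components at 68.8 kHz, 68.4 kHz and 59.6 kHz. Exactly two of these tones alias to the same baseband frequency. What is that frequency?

fs/2 = 16 kHz.
68.8 kHz mod fs = 4.8 kHz.
4.8 kHz ≤ fs/2 = 16 kHz, appears at 4.8 kHz.
68.4 kHz mod fs = 4.4 kHz.
4.4 kHz ≤ fs/2 = 16 kHz, appears at 4.4 kHz.
59.6 kHz mod fs = 27.6 kHz.
27.6 kHz > fs/2 = 16 kHz, folds to fs − 27.6 kHz = 4.4 kHz.
59.6 kHz and 68.4 kHz both map to 4.4 kHz.

4.4 kHz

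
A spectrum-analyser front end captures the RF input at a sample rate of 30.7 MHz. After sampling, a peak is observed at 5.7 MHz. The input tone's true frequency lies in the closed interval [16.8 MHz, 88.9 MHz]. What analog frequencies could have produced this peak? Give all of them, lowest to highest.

25 MHz, 36.4 MHz, 55.7 MHz, 67.1 MHz, 86.4 MHz

Frequencies that alias to 5.7 MHz are k·fs ± 5.7 MHz for integer k ≥ 0.
k=0: 5.7 MHz.
k=1: 25 MHz, 36.4 MHz.
k=2: 55.7 MHz, 67.1 MHz.
k=3: 86.4 MHz, 97.8 MHz.
k=4: 117.1 MHz, 128.5 MHz.
Within [16.8 MHz, 88.9 MHz]: 25 MHz, 36.4 MHz, 55.7 MHz, 67.1 MHz, 86.4 MHz.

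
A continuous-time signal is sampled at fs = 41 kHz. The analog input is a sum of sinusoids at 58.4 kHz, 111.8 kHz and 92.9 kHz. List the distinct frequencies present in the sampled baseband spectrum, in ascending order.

fs/2 = 20.5 kHz.
58.4 kHz mod fs = 17.4 kHz.
17.4 kHz ≤ fs/2 = 20.5 kHz, appears at 17.4 kHz.
111.8 kHz mod fs = 29.8 kHz.
29.8 kHz > fs/2 = 20.5 kHz, folds to fs − 29.8 kHz = 11.2 kHz.
92.9 kHz mod fs = 10.9 kHz.
10.9 kHz ≤ fs/2 = 20.5 kHz, appears at 10.9 kHz.
Distinct values: {10.9 kHz, 11.2 kHz, 17.4 kHz}.

10.9 kHz, 11.2 kHz, 17.4 kHz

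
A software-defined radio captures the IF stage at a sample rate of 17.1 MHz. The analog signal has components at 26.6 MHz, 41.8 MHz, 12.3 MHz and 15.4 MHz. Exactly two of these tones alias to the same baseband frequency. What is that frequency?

7.6 MHz

fs/2 = 8.55 MHz.
26.6 MHz mod fs = 9.5 MHz.
9.5 MHz > fs/2 = 8.55 MHz, folds to fs − 9.5 MHz = 7.6 MHz.
41.8 MHz mod fs = 7.6 MHz.
7.6 MHz ≤ fs/2 = 8.55 MHz, appears at 7.6 MHz.
12.3 MHz > fs/2 = 8.55 MHz, folds to fs − 12.3 MHz = 4.8 MHz.
15.4 MHz > fs/2 = 8.55 MHz, folds to fs − 15.4 MHz = 1.7 MHz.
26.6 MHz and 41.8 MHz both map to 7.6 MHz.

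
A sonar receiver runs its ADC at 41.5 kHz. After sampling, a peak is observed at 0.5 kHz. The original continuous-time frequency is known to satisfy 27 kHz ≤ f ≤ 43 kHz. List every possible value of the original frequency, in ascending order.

41 kHz, 42 kHz

Frequencies that alias to 0.5 kHz are k·fs ± 0.5 kHz for integer k ≥ 0.
k=0: 0.5 kHz.
k=1: 41 kHz, 42 kHz.
k=2: 82.5 kHz, 83.5 kHz.
Within [27 kHz, 43 kHz]: 41 kHz, 42 kHz.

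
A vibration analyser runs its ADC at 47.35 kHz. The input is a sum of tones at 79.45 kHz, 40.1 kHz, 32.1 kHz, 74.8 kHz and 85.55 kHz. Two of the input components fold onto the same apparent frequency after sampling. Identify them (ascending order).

fs/2 = 23.675 kHz.
79.45 kHz mod fs = 32.1 kHz.
32.1 kHz > fs/2 = 23.675 kHz, folds to fs − 32.1 kHz = 15.25 kHz.
40.1 kHz > fs/2 = 23.675 kHz, folds to fs − 40.1 kHz = 7.25 kHz.
32.1 kHz > fs/2 = 23.675 kHz, folds to fs − 32.1 kHz = 15.25 kHz.
74.8 kHz mod fs = 27.45 kHz.
27.45 kHz > fs/2 = 23.675 kHz, folds to fs − 27.45 kHz = 19.9 kHz.
85.55 kHz mod fs = 38.2 kHz.
38.2 kHz > fs/2 = 23.675 kHz, folds to fs − 38.2 kHz = 9.15 kHz.
32.1 kHz and 79.45 kHz both map to 15.25 kHz.

32.1 kHz, 79.45 kHz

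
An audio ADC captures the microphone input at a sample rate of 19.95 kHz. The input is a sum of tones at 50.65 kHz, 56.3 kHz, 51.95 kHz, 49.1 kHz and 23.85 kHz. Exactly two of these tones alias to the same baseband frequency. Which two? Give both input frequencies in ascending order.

49.1 kHz, 50.65 kHz

fs/2 = 9.975 kHz.
50.65 kHz mod fs = 10.75 kHz.
10.75 kHz > fs/2 = 9.975 kHz, folds to fs − 10.75 kHz = 9.2 kHz.
56.3 kHz mod fs = 16.4 kHz.
16.4 kHz > fs/2 = 9.975 kHz, folds to fs − 16.4 kHz = 3.55 kHz.
51.95 kHz mod fs = 12.05 kHz.
12.05 kHz > fs/2 = 9.975 kHz, folds to fs − 12.05 kHz = 7.9 kHz.
49.1 kHz mod fs = 9.2 kHz.
9.2 kHz ≤ fs/2 = 9.975 kHz, appears at 9.2 kHz.
23.85 kHz mod fs = 3.9 kHz.
3.9 kHz ≤ fs/2 = 9.975 kHz, appears at 3.9 kHz.
49.1 kHz and 50.65 kHz both map to 9.2 kHz.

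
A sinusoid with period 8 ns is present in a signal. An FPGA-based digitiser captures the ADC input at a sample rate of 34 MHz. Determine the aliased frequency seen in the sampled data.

T = 8 ns → f = 1/T = 125 MHz.
125 MHz mod fs = 23 MHz.
23 MHz > fs/2 = 17 MHz, folds to fs − 23 MHz = 11 MHz.

11 MHz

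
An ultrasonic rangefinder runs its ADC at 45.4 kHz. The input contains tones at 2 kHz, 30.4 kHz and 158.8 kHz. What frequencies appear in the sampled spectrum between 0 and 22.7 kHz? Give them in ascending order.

2 kHz, 15 kHz, 22.6 kHz

fs/2 = 22.7 kHz.
2 kHz ≤ fs/2 = 22.7 kHz, passes unchanged.
30.4 kHz > fs/2 = 22.7 kHz, folds to fs − 30.4 kHz = 15 kHz.
158.8 kHz mod fs = 22.6 kHz.
22.6 kHz ≤ fs/2 = 22.7 kHz, appears at 22.6 kHz.
Distinct values: {2 kHz, 15 kHz, 22.6 kHz}.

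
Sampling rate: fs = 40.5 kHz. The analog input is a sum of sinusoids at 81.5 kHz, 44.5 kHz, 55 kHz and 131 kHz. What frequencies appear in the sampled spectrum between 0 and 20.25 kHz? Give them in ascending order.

0.5 kHz, 4 kHz, 9.5 kHz, 14.5 kHz

fs/2 = 20.25 kHz.
81.5 kHz mod fs = 0.5 kHz.
0.5 kHz ≤ fs/2 = 20.25 kHz, appears at 0.5 kHz.
44.5 kHz mod fs = 4 kHz.
4 kHz ≤ fs/2 = 20.25 kHz, appears at 4 kHz.
55 kHz mod fs = 14.5 kHz.
14.5 kHz ≤ fs/2 = 20.25 kHz, appears at 14.5 kHz.
131 kHz mod fs = 9.5 kHz.
9.5 kHz ≤ fs/2 = 20.25 kHz, appears at 9.5 kHz.
Distinct values: {0.5 kHz, 4 kHz, 9.5 kHz, 14.5 kHz}.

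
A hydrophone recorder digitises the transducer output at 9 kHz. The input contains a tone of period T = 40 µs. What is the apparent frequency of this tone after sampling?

2 kHz

T = 40 µs → f = 1/T = 25 kHz.
25 kHz mod fs = 7 kHz.
7 kHz > fs/2 = 4.5 kHz, folds to fs − 7 kHz = 2 kHz.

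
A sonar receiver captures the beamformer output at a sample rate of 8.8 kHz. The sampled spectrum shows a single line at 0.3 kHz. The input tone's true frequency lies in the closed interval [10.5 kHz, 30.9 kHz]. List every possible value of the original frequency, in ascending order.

Frequencies that alias to 0.3 kHz are k·fs ± 0.3 kHz for integer k ≥ 0.
k=0: 0.3 kHz.
k=1: 8.5 kHz, 9.1 kHz.
k=2: 17.3 kHz, 17.9 kHz.
k=3: 26.1 kHz, 26.7 kHz.
k=4: 34.9 kHz, 35.5 kHz.
Within [10.5 kHz, 30.9 kHz]: 17.3 kHz, 17.9 kHz, 26.1 kHz, 26.7 kHz.

17.3 kHz, 17.9 kHz, 26.1 kHz, 26.7 kHz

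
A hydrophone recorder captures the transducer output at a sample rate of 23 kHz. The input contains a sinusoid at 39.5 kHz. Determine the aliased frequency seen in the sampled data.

39.5 kHz mod fs = 16.5 kHz.
16.5 kHz > fs/2 = 11.5 kHz, folds to fs − 16.5 kHz = 6.5 kHz.

6.5 kHz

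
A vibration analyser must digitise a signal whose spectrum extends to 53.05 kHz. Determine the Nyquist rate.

106.1 kHz

Nyquist rate = 2 × 53.05 kHz = 106.1 kHz.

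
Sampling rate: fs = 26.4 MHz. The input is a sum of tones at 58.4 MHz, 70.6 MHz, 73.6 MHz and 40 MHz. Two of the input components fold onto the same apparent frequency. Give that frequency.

fs/2 = 13.2 MHz.
58.4 MHz mod fs = 5.6 MHz.
5.6 MHz ≤ fs/2 = 13.2 MHz, appears at 5.6 MHz.
70.6 MHz mod fs = 17.8 MHz.
17.8 MHz > fs/2 = 13.2 MHz, folds to fs − 17.8 MHz = 8.6 MHz.
73.6 MHz mod fs = 20.8 MHz.
20.8 MHz > fs/2 = 13.2 MHz, folds to fs − 20.8 MHz = 5.6 MHz.
40 MHz mod fs = 13.6 MHz.
13.6 MHz > fs/2 = 13.2 MHz, folds to fs − 13.6 MHz = 12.8 MHz.
58.4 MHz and 73.6 MHz both map to 5.6 MHz.

5.6 MHz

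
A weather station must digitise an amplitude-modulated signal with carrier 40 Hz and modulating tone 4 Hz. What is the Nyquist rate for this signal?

AM sidebands sit at fc ± fm = 36 Hz and 44 Hz.
Highest-frequency component: 44 Hz.
Nyquist rate = 2 × 44 Hz = 88 Hz.

88 Hz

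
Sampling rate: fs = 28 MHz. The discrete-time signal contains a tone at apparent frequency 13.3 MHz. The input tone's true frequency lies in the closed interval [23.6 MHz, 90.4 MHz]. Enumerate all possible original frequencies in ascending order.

Frequencies that alias to 13.3 MHz are k·fs ± 13.3 MHz for integer k ≥ 0.
k=0: 13.3 MHz.
k=1: 14.7 MHz, 41.3 MHz.
k=2: 42.7 MHz, 69.3 MHz.
k=3: 70.7 MHz, 97.3 MHz.
k=4: 98.7 MHz, 125.3 MHz.
Within [23.6 MHz, 90.4 MHz]: 41.3 MHz, 42.7 MHz, 69.3 MHz, 70.7 MHz.

41.3 MHz, 42.7 MHz, 69.3 MHz, 70.7 MHz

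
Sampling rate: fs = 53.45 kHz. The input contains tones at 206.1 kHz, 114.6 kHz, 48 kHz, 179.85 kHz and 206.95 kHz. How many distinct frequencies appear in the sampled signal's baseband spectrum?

4

fs/2 = 26.725 kHz.
206.1 kHz mod fs = 45.75 kHz.
45.75 kHz > fs/2 = 26.725 kHz, folds to fs − 45.75 kHz = 7.7 kHz.
114.6 kHz mod fs = 7.7 kHz.
7.7 kHz ≤ fs/2 = 26.725 kHz, appears at 7.7 kHz.
48 kHz > fs/2 = 26.725 kHz, folds to fs − 48 kHz = 5.45 kHz.
179.85 kHz mod fs = 19.5 kHz.
19.5 kHz ≤ fs/2 = 26.725 kHz, appears at 19.5 kHz.
206.95 kHz mod fs = 46.6 kHz.
46.6 kHz > fs/2 = 26.725 kHz, folds to fs − 46.6 kHz = 6.85 kHz.
Distinct values: {5.45 kHz, 6.85 kHz, 7.7 kHz, 19.5 kHz} → 4.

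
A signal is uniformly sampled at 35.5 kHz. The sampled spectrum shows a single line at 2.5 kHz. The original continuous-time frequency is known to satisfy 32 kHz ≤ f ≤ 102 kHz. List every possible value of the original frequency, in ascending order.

33 kHz, 38 kHz, 68.5 kHz, 73.5 kHz

Frequencies that alias to 2.5 kHz are k·fs ± 2.5 kHz for integer k ≥ 0.
k=0: 2.5 kHz.
k=1: 33 kHz, 38 kHz.
k=2: 68.5 kHz, 73.5 kHz.
k=3: 104 kHz, 109 kHz.
Within [32 kHz, 102 kHz]: 33 kHz, 38 kHz, 68.5 kHz, 73.5 kHz.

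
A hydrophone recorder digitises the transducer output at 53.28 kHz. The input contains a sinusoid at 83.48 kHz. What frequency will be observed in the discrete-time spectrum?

83.48 kHz mod fs = 30.2 kHz.
30.2 kHz > fs/2 = 26.64 kHz, folds to fs − 30.2 kHz = 23.08 kHz.

23.08 kHz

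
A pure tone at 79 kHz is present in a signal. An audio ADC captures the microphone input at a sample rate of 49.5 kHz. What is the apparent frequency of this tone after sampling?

20 kHz

79 kHz mod fs = 29.5 kHz.
29.5 kHz > fs/2 = 24.75 kHz, folds to fs − 29.5 kHz = 20 kHz.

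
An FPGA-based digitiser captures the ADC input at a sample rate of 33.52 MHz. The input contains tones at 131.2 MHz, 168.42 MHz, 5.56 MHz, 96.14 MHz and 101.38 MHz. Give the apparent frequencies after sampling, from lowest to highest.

fs/2 = 16.76 MHz.
131.2 MHz mod fs = 30.64 MHz.
30.64 MHz > fs/2 = 16.76 MHz, folds to fs − 30.64 MHz = 2.88 MHz.
168.42 MHz mod fs = 0.82 MHz.
0.82 MHz ≤ fs/2 = 16.76 MHz, appears at 0.82 MHz.
5.56 MHz ≤ fs/2 = 16.76 MHz, passes unchanged.
96.14 MHz mod fs = 29.1 MHz.
29.1 MHz > fs/2 = 16.76 MHz, folds to fs − 29.1 MHz = 4.42 MHz.
101.38 MHz mod fs = 0.82 MHz.
0.82 MHz ≤ fs/2 = 16.76 MHz, appears at 0.82 MHz.
Distinct values: {0.82 MHz, 2.88 MHz, 4.42 MHz, 5.56 MHz}.

0.82 MHz, 2.88 MHz, 4.42 MHz, 5.56 MHz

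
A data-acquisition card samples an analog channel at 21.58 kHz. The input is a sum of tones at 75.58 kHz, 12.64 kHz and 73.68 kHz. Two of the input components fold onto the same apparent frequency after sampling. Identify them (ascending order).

fs/2 = 10.79 kHz.
75.58 kHz mod fs = 10.84 kHz.
10.84 kHz > fs/2 = 10.79 kHz, folds to fs − 10.84 kHz = 10.74 kHz.
12.64 kHz > fs/2 = 10.79 kHz, folds to fs − 12.64 kHz = 8.94 kHz.
73.68 kHz mod fs = 8.94 kHz.
8.94 kHz ≤ fs/2 = 10.79 kHz, appears at 8.94 kHz.
12.64 kHz and 73.68 kHz both map to 8.94 kHz.

12.64 kHz, 73.68 kHz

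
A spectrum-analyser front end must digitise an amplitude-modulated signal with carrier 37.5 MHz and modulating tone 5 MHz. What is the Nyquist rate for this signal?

85 MHz

AM sidebands sit at fc ± fm = 32.5 MHz and 42.5 MHz.
Highest-frequency component: 42.5 MHz.
Nyquist rate = 2 × 42.5 MHz = 85 MHz.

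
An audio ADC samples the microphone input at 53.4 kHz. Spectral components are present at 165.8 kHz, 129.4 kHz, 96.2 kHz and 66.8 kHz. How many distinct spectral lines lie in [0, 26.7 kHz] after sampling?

fs/2 = 26.7 kHz.
165.8 kHz mod fs = 5.6 kHz.
5.6 kHz ≤ fs/2 = 26.7 kHz, appears at 5.6 kHz.
129.4 kHz mod fs = 22.6 kHz.
22.6 kHz ≤ fs/2 = 26.7 kHz, appears at 22.6 kHz.
96.2 kHz mod fs = 42.8 kHz.
42.8 kHz > fs/2 = 26.7 kHz, folds to fs − 42.8 kHz = 10.6 kHz.
66.8 kHz mod fs = 13.4 kHz.
13.4 kHz ≤ fs/2 = 26.7 kHz, appears at 13.4 kHz.
Distinct values: {5.6 kHz, 10.6 kHz, 13.4 kHz, 22.6 kHz} → 4.

4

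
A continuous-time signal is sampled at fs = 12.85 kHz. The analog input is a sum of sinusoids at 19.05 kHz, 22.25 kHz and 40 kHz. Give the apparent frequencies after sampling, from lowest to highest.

1.45 kHz, 3.45 kHz, 6.2 kHz

fs/2 = 6.425 kHz.
19.05 kHz mod fs = 6.2 kHz.
6.2 kHz ≤ fs/2 = 6.425 kHz, appears at 6.2 kHz.
22.25 kHz mod fs = 9.4 kHz.
9.4 kHz > fs/2 = 6.425 kHz, folds to fs − 9.4 kHz = 3.45 kHz.
40 kHz mod fs = 1.45 kHz.
1.45 kHz ≤ fs/2 = 6.425 kHz, appears at 1.45 kHz.
Distinct values: {1.45 kHz, 3.45 kHz, 6.2 kHz}.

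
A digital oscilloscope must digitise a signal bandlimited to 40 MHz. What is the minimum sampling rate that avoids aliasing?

80 MHz

Nyquist rate = 2 × 40 MHz = 80 MHz.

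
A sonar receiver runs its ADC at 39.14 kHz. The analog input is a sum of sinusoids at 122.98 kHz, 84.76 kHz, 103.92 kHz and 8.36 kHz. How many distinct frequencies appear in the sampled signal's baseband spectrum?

fs/2 = 19.57 kHz.
122.98 kHz mod fs = 5.56 kHz.
5.56 kHz ≤ fs/2 = 19.57 kHz, appears at 5.56 kHz.
84.76 kHz mod fs = 6.48 kHz.
6.48 kHz ≤ fs/2 = 19.57 kHz, appears at 6.48 kHz.
103.92 kHz mod fs = 25.64 kHz.
25.64 kHz > fs/2 = 19.57 kHz, folds to fs − 25.64 kHz = 13.5 kHz.
8.36 kHz ≤ fs/2 = 19.57 kHz, passes unchanged.
Distinct values: {5.56 kHz, 6.48 kHz, 8.36 kHz, 13.5 kHz} → 4.

4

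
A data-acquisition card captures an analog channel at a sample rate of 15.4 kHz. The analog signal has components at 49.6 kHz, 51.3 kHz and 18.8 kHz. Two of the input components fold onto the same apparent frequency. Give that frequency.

3.4 kHz

fs/2 = 7.7 kHz.
49.6 kHz mod fs = 3.4 kHz.
3.4 kHz ≤ fs/2 = 7.7 kHz, appears at 3.4 kHz.
51.3 kHz mod fs = 5.1 kHz.
5.1 kHz ≤ fs/2 = 7.7 kHz, appears at 5.1 kHz.
18.8 kHz mod fs = 3.4 kHz.
3.4 kHz ≤ fs/2 = 7.7 kHz, appears at 3.4 kHz.
18.8 kHz and 49.6 kHz both map to 3.4 kHz.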